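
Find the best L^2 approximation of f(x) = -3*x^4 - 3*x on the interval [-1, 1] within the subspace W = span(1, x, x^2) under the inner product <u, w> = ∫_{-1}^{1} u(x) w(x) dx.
g(x) = -18*x^2/7 - 3*x + 9/35

The best approximation g ∈ W is the orthogonal projection of f onto W. Writing g = a_0 + a_1 x + a_2 x^2, the coefficients solve the normal equations G · a = b where
  G_{ij} = <φ_i, φ_j> and b_i = <f, φ_i>, with φ_0 = 1, φ_1 = x, φ_2 = x^2.
G =
  [2, 0, 2/3]
  [0, 2/3, 0]
  [2/3, 0, 2/5],
b = (-6/5, -2, -6/7).
Solving gives a_0 = 9/35, a_1 = -3, a_2 = -18/7, so
  g(x) = -18*x^2/7 - 3*x + 9/35.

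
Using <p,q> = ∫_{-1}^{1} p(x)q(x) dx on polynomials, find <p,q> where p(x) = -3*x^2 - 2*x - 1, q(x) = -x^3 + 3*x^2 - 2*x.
<p,q> = -32/15

Expand the product: p(x)·q(x) = 3*x^5 - 7*x^4 + x^3 + x^2 + 2*x.
∫_{-1}^{1} of each monomial x^k gives [2/(k+1) if k even, 0 if k odd]. Integrating term-by-term (or equivalently evaluating the antiderivative F(x) = x^6/2 - 7*x^5/5 + x^4/4 + x^3/3 + x^2 at the endpoints):
  F(1) − F(−1) = 41/60 − (169/60) = -32/15.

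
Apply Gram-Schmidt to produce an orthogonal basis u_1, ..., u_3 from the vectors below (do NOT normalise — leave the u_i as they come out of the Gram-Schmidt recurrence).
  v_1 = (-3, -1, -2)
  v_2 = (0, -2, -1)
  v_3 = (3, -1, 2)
Orthogonal basis:
  u_1 = (-3, -1, -2)
  u_2 = (6/7, -12/7, -3/7)
  u_3 = (-1/3, -1/3, 2/3)

Apply the Gram-Schmidt recurrence
  u_1 = v_1
  u_i = v_i − Σ_{j<i} ((v_i · u_j) / (u_j · u_j)) · u_j.

Step by step this gives:
  u_1 = (-3, -1, -2)
  u_2 = (6/7, -12/7, -3/7)
  u_3 = (-1/3, -1/3, 2/3)

Orthogonality check:
  u_2 · u_1 = 0 (should be 0)
  u_3 · u_1 = 0 (should be 0)
  u_3 · u_2 = 0 (should be 0)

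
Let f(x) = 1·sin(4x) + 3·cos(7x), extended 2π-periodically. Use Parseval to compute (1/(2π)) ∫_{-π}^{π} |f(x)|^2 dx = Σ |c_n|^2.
Σ |c_n|^2 = 5

Expand |f|^2 and use orthogonality of {sin(nx), cos(mx)} on [-π, π]:
  ∫_{-π}^{π} sin(nx)^2 dx = π, ∫ cos(mx)^2 dx = π, and cross terms integrate to 0.
So ∫_{-π}^{π} f(x)^2 dx = 1^2 · π + 3^2 · π = (1 + 9)π.
Divide by 2π: (1 + 9)/2 = 5.
By Parseval, this equals Σ |c_n|^2.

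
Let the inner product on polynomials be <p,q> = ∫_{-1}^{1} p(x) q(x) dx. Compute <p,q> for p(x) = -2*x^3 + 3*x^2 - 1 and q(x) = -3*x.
<p,q> = 12/5

Expand the product: p(x)·q(x) = 6*x^4 - 9*x^3 + 3*x.
∫_{-1}^{1} of each monomial x^k gives [2/(k+1) if k even, 0 if k odd]. Integrating term-by-term (or equivalently evaluating the antiderivative F(x) = 6*x^5/5 - 9*x^4/4 + 3*x^2/2 at the endpoints):
  F(1) − F(−1) = 9/20 − (-39/20) = 12/5.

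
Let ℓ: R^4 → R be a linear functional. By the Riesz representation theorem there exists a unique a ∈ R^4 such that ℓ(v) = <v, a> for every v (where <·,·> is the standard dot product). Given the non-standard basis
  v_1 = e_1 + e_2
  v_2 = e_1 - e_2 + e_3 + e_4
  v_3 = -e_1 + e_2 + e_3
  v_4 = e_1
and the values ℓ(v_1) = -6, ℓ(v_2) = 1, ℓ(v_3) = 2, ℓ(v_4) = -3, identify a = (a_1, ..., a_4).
a = (-3, -3, 2, -1)

Write a = (a_1, ..., a_4) in the standard basis. For each basis vector v_i, ℓ(v_i) = <v_i, a> is a linear equation in the a_j's. Collect the n equations into a matrix system V a = ℓ, where row i of V is v_i (expressed in the standard basis). Since V is invertible (lower-triangular with 1s on the diagonal, up to permutation), solve by back-substitution:
  V =
[[1, 1, 0, 0],
 [1, -1, 1, 1],
 [-1, 1, 1, 0],
 [1, 0, 0, 0]]
  V a = (-6, 1, 2, -3)
Solving gives a = (-3, -3, 2, -1).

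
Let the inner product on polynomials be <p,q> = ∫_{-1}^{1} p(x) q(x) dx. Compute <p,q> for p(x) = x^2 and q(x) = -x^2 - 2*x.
<p,q> = -2/5

Expand the product: p(x)·q(x) = -x^4 - 2*x^3.
∫_{-1}^{1} of each monomial x^k gives [2/(k+1) if k even, 0 if k odd]. Integrating term-by-term (or equivalently evaluating the antiderivative F(x) = -x^5/5 - x^4/2 at the endpoints):
  F(1) − F(−1) = -7/10 − (-3/10) = -2/5.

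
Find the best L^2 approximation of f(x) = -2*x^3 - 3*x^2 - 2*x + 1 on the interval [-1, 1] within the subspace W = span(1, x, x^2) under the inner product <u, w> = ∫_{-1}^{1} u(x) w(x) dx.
g(x) = -3*x^2 - 16*x/5 + 1

The best approximation g ∈ W is the orthogonal projection of f onto W. Writing g = a_0 + a_1 x + a_2 x^2, the coefficients solve the normal equations G · a = b where
  G_{ij} = <φ_i, φ_j> and b_i = <f, φ_i>, with φ_0 = 1, φ_1 = x, φ_2 = x^2.
G =
  [2, 0, 2/3]
  [0, 2/3, 0]
  [2/3, 0, 2/5],
b = (0, -32/15, -8/15).
Solving gives a_0 = 1, a_1 = -16/5, a_2 = -3, so
  g(x) = -3*x^2 - 16*x/5 + 1.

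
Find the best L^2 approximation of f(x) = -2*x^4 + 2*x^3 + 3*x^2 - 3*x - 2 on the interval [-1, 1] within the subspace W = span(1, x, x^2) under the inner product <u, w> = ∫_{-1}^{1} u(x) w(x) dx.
g(x) = 9*x^2/7 - 9*x/5 - 64/35

The best approximation g ∈ W is the orthogonal projection of f onto W. Writing g = a_0 + a_1 x + a_2 x^2, the coefficients solve the normal equations G · a = b where
  G_{ij} = <φ_i, φ_j> and b_i = <f, φ_i>, with φ_0 = 1, φ_1 = x, φ_2 = x^2.
G =
  [2, 0, 2/3]
  [0, 2/3, 0]
  [2/3, 0, 2/5],
b = (-14/5, -6/5, -74/105).
Solving gives a_0 = -64/35, a_1 = -9/5, a_2 = 9/7, so
  g(x) = 9*x^2/7 - 9*x/5 - 64/35.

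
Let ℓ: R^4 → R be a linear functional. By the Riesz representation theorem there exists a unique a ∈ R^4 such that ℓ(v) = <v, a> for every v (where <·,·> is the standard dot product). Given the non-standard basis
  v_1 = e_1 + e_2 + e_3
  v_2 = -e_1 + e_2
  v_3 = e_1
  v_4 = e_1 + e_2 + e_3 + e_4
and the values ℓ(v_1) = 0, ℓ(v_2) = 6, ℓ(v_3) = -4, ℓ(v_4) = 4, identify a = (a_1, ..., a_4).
a = (-4, 2, 2, 4)

Write a = (a_1, ..., a_4) in the standard basis. For each basis vector v_i, ℓ(v_i) = <v_i, a> is a linear equation in the a_j's. Collect the n equations into a matrix system V a = ℓ, where row i of V is v_i (expressed in the standard basis). Since V is invertible (lower-triangular with 1s on the diagonal, up to permutation), solve by back-substitution:
  V =
[[1, 1, 1, 0],
 [-1, 1, 0, 0],
 [1, 0, 0, 0],
 [1, 1, 1, 1]]
  V a = (0, 6, -4, 4)
Solving gives a = (-4, 2, 2, 4).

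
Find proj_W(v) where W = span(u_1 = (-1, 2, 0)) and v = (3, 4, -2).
proj_W(v) = (-1, 2, 0)

Set up U = [u_1 | ... | u_1] ∈ R^(3×1). The projector onto W = col(U) is P = U (U^T U)^(-1) U^T.
Compute U^T U =
  [5],
and U^T v = (5).
Solve U^T U · c = U^T v for the coefficients: c = (1). The projection is proj_W(v) = U c.
Check: (v - proj_W(v)) · u_1 = 0  (should be 0).
Result: proj_W(v) = (-1, 2, 0).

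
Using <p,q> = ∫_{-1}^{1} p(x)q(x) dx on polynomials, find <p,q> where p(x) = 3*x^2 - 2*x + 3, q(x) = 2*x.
<p,q> = -8/3

Expand the product: p(x)·q(x) = 6*x^3 - 4*x^2 + 6*x.
∫_{-1}^{1} of each monomial x^k gives [2/(k+1) if k even, 0 if k odd]. Integrating term-by-term (or equivalently evaluating the antiderivative F(x) = 3*x^4/2 - 4*x^3/3 + 3*x^2 at the endpoints):
  F(1) − F(−1) = 19/6 − (35/6) = -8/3.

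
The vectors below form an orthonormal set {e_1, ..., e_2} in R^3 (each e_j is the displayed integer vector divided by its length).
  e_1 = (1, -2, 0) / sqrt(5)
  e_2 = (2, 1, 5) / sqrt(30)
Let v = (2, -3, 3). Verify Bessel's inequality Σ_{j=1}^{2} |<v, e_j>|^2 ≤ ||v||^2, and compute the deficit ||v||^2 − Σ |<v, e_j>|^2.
Σ |<v, e_j>|^2 = 64/3; ||v||^2 = 22; deficit = 2/3

Write each e_j = u_j / sqrt(<u_j, u_j>) where u_j is the displayed integer vector. Then <v, e_j> = <v, u_j> / sqrt(<u_j, u_j>), so |<v, e_j>|^2 = <v, u_j>^2 / <u_j, u_j>.
Coefficients: <v, e_1> = 8/sqrt(5), <v, e_2> = 16/sqrt(30).
Square and sum: Σ |<v, e_j>|^2 = 64/3.
Compute ||v||^2 = v·v = 22.
Deficit = 22 − 64/3 = 2/3 ≥ 0, confirming Bessel's inequality. (The deficit equals ||v − Σ <v,e_j> e_j||^2, the squared distance from v to span{e_j}.)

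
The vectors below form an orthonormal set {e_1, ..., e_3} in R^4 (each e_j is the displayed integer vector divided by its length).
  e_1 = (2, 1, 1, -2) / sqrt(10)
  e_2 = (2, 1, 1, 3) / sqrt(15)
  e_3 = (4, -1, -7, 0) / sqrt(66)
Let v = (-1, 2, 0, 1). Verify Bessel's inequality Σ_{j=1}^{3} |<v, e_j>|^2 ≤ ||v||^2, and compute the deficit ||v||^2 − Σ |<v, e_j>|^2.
Σ |<v, e_j>|^2 = 17/11; ||v||^2 = 6; deficit = 49/11

Write each e_j = u_j / sqrt(<u_j, u_j>) where u_j is the displayed integer vector. Then <v, e_j> = <v, u_j> / sqrt(<u_j, u_j>), so |<v, e_j>|^2 = <v, u_j>^2 / <u_j, u_j>.
Coefficients: <v, e_1> = -2/sqrt(10), <v, e_2> = 3/sqrt(15), <v, e_3> = -6/sqrt(66).
Square and sum: Σ |<v, e_j>|^2 = 17/11.
Compute ||v||^2 = v·v = 6.
Deficit = 6 − 17/11 = 49/11 ≥ 0, confirming Bessel's inequality. (The deficit equals ||v − Σ <v,e_j> e_j||^2, the squared distance from v to span{e_j}.)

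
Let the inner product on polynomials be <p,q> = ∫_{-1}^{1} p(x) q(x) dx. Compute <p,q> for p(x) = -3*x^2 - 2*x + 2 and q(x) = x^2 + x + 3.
<p,q> = 24/5

Expand the product: p(x)·q(x) = -3*x^4 - 5*x^3 - 9*x^2 - 4*x + 6.
∫_{-1}^{1} of each monomial x^k gives [2/(k+1) if k even, 0 if k odd]. Integrating term-by-term (or equivalently evaluating the antiderivative F(x) = -3*x^5/5 - 5*x^4/4 - 3*x^3 - 2*x^2 + 6*x at the endpoints):
  F(1) − F(−1) = -17/20 − (-113/20) = 24/5.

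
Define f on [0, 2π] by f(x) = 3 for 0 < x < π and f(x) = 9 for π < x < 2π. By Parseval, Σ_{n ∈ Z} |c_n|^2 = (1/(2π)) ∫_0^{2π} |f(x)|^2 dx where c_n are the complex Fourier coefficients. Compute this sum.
Σ |c_n|^2 = 45

Parseval equates the L^2 energy of f (normalised by 1/(2π)) with the ℓ^2 sum of its Fourier coefficients: (1/(2π)) ∫_0^{2π} |f|^2 = Σ |c_n|^2.
Compute the left side: (1/(2π)) [∫_0^π 3^2 dx + ∫_π^{2π} 9^2 dx] = (1/(2π)) · (9π + 81π) = (9 + 81)/2 = 45.
So Σ_{n ∈ Z} |c_n|^2 = 45.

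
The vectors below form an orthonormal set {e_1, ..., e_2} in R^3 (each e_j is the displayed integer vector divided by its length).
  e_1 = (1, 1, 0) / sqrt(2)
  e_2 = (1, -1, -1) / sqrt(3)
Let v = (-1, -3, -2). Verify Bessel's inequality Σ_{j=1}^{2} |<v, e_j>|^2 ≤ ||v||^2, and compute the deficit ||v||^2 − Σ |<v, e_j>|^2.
Σ |<v, e_j>|^2 = 40/3; ||v||^2 = 14; deficit = 2/3

Write each e_j = u_j / sqrt(<u_j, u_j>) where u_j is the displayed integer vector. Then <v, e_j> = <v, u_j> / sqrt(<u_j, u_j>), so |<v, e_j>|^2 = <v, u_j>^2 / <u_j, u_j>.
Coefficients: <v, e_1> = -4/sqrt(2), <v, e_2> = 4/sqrt(3).
Square and sum: Σ |<v, e_j>|^2 = 40/3.
Compute ||v||^2 = v·v = 14.
Deficit = 14 − 40/3 = 2/3 ≥ 0, confirming Bessel's inequality. (The deficit equals ||v − Σ <v,e_j> e_j||^2, the squared distance from v to span{e_j}.)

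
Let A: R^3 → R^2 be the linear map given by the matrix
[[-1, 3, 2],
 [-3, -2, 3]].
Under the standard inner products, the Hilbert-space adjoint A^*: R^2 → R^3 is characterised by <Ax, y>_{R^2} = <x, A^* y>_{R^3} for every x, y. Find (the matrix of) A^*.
A^* = A^T =
[[-1, -3],
 [3, -2],
 [2, 3]]

For real matrices with standard dot products, the defining identity <Ax, y> = <x, A^* y> gives (Ax)^T y = x^T (A^*) y, i.e. x^T A^T y = x^T (A^*) y. Since this holds for all x, y, we must have A^* = A^T. Therefore
A^* =
[[-1, -3],
 [3, -2],
 [2, 3]].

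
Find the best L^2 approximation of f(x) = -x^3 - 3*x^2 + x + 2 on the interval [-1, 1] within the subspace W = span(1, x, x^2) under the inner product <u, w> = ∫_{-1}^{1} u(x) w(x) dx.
g(x) = -3*x^2 + 2*x/5 + 2

The best approximation g ∈ W is the orthogonal projection of f onto W. Writing g = a_0 + a_1 x + a_2 x^2, the coefficients solve the normal equations G · a = b where
  G_{ij} = <φ_i, φ_j> and b_i = <f, φ_i>, with φ_0 = 1, φ_1 = x, φ_2 = x^2.
G =
  [2, 0, 2/3]
  [0, 2/3, 0]
  [2/3, 0, 2/5],
b = (2, 4/15, 2/15).
Solving gives a_0 = 2, a_1 = 2/5, a_2 = -3, so
  g(x) = -3*x^2 + 2*x/5 + 2.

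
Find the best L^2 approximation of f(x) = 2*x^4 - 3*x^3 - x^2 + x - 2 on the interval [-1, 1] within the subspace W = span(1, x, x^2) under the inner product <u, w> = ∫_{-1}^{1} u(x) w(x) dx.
g(x) = 5*x^2/7 - 4*x/5 - 76/35

The best approximation g ∈ W is the orthogonal projection of f onto W. Writing g = a_0 + a_1 x + a_2 x^2, the coefficients solve the normal equations G · a = b where
  G_{ij} = <φ_i, φ_j> and b_i = <f, φ_i>, with φ_0 = 1, φ_1 = x, φ_2 = x^2.
G =
  [2, 0, 2/3]
  [0, 2/3, 0]
  [2/3, 0, 2/5],
b = (-58/15, -8/15, -122/105).
Solving gives a_0 = -76/35, a_1 = -4/5, a_2 = 5/7, so
  g(x) = 5*x^2/7 - 4*x/5 - 76/35.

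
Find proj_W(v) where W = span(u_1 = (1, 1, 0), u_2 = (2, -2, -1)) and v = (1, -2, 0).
proj_W(v) = (5/6, -11/6, -2/3)

Set up U = [u_1 | ... | u_2] ∈ R^(3×2). The projector onto W = col(U) is P = U (U^T U)^(-1) U^T.
Compute U^T U =
  [2, 0]
  [0, 9],
and U^T v = (-1, 6).
Solve U^T U · c = U^T v for the coefficients: c = (-1/2, 2/3). The projection is proj_W(v) = U c.
Check: (v - proj_W(v)) · u_1 = 0  (should be 0).
Check: (v - proj_W(v)) · u_2 = 0  (should be 0).
Result: proj_W(v) = (5/6, -11/6, -2/3).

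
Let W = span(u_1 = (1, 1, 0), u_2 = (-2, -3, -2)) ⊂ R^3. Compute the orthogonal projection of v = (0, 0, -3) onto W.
proj_W(v) = (2/3, -2/3, -8/3)

Set up U = [u_1 | ... | u_2] ∈ R^(3×2). The projector onto W = col(U) is P = U (U^T U)^(-1) U^T.
Compute U^T U =
  [2, -5]
  [-5, 17],
and U^T v = (0, 6).
Solve U^T U · c = U^T v for the coefficients: c = (10/3, 4/3). The projection is proj_W(v) = U c.
Check: (v - proj_W(v)) · u_1 = 0  (should be 0).
Check: (v - proj_W(v)) · u_2 = 0  (should be 0).
Result: proj_W(v) = (2/3, -2/3, -8/3).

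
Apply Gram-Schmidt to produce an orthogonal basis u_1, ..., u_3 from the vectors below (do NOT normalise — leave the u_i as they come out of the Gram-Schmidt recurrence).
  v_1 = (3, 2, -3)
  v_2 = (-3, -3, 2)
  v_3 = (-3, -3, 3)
Orthogonal basis:
  u_1 = (3, 2, -3)
  u_2 = (-3/22, -12/11, -19/22)
  u_3 = (15/43, -9/43, 9/43)

Apply the Gram-Schmidt recurrence
  u_1 = v_1
  u_i = v_i − Σ_{j<i} ((v_i · u_j) / (u_j · u_j)) · u_j.

Step by step this gives:
  u_1 = (3, 2, -3)
  u_2 = (-3/22, -12/11, -19/22)
  u_3 = (15/43, -9/43, 9/43)

Orthogonality check:
  u_2 · u_1 = 0 (should be 0)
  u_3 · u_1 = 0 (should be 0)
  u_3 · u_2 = 0 (should be 0)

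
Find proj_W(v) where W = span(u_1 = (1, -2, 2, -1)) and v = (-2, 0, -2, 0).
proj_W(v) = (-3/5, 6/5, -6/5, 3/5)

Set up U = [u_1 | ... | u_1] ∈ R^(4×1). The projector onto W = col(U) is P = U (U^T U)^(-1) U^T.
Compute U^T U =
  [10],
and U^T v = (-6).
Solve U^T U · c = U^T v for the coefficients: c = (-3/5). The projection is proj_W(v) = U c.
Check: (v - proj_W(v)) · u_1 = 0  (should be 0).
Result: proj_W(v) = (-3/5, 6/5, -6/5, 3/5).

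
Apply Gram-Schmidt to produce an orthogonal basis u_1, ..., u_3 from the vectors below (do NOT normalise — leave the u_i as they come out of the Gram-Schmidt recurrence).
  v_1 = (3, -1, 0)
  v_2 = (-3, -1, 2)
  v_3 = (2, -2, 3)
Orthogonal basis:
  u_1 = (3, -1, 0)
  u_2 = (-3/5, -9/5, 2)
  u_3 = (5/19, 15/19, 15/19)

Apply the Gram-Schmidt recurrence
  u_1 = v_1
  u_i = v_i − Σ_{j<i} ((v_i · u_j) / (u_j · u_j)) · u_j.

Step by step this gives:
  u_1 = (3, -1, 0)
  u_2 = (-3/5, -9/5, 2)
  u_3 = (5/19, 15/19, 15/19)

Orthogonality check:
  u_2 · u_1 = 0 (should be 0)
  u_3 · u_1 = 0 (should be 0)
  u_3 · u_2 = 0 (should be 0)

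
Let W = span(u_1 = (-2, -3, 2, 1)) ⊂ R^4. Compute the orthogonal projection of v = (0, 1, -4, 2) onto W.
proj_W(v) = (1, 3/2, -1, -1/2)

Set up U = [u_1 | ... | u_1] ∈ R^(4×1). The projector onto W = col(U) is P = U (U^T U)^(-1) U^T.
Compute U^T U =
  [18],
and U^T v = (-9).
Solve U^T U · c = U^T v for the coefficients: c = (-1/2). The projection is proj_W(v) = U c.
Check: (v - proj_W(v)) · u_1 = 0  (should be 0).
Result: proj_W(v) = (1, 3/2, -1, -1/2).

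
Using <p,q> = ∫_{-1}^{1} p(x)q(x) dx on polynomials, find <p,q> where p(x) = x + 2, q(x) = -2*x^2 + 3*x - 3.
<p,q> = -38/3

Expand the product: p(x)·q(x) = -2*x^3 - x^2 + 3*x - 6.
∫_{-1}^{1} of each monomial x^k gives [2/(k+1) if k even, 0 if k odd]. Integrating term-by-term (or equivalently evaluating the antiderivative F(x) = -x^4/2 - x^3/3 + 3*x^2/2 - 6*x at the endpoints):
  F(1) − F(−1) = -16/3 − (22/3) = -38/3.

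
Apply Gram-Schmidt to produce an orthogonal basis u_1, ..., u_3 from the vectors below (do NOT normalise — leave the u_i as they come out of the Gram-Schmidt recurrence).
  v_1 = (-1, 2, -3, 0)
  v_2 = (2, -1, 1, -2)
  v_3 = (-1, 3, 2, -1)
Orthogonal basis:
  u_1 = (-1, 2, -3, 0)
  u_2 = (3/2, 0, -1/2, -2)
  u_3 = (-74/91, 20/7, 198/91, -15/13)

Apply the Gram-Schmidt recurrence
  u_1 = v_1
  u_i = v_i − Σ_{j<i} ((v_i · u_j) / (u_j · u_j)) · u_j.

Step by step this gives:
  u_1 = (-1, 2, -3, 0)
  u_2 = (3/2, 0, -1/2, -2)
  u_3 = (-74/91, 20/7, 198/91, -15/13)

Orthogonality check:
  u_2 · u_1 = 0 (should be 0)
  u_3 · u_1 = 0 (should be 0)
  u_3 · u_2 = 0 (should be 0)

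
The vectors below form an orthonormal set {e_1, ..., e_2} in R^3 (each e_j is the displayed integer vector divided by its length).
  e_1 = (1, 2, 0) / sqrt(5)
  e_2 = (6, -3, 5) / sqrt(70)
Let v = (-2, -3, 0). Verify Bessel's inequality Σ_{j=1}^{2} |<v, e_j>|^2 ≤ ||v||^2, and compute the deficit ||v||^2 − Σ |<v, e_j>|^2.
Σ |<v, e_j>|^2 = 181/14; ||v||^2 = 13; deficit = 1/14

Write each e_j = u_j / sqrt(<u_j, u_j>) where u_j is the displayed integer vector. Then <v, e_j> = <v, u_j> / sqrt(<u_j, u_j>), so |<v, e_j>|^2 = <v, u_j>^2 / <u_j, u_j>.
Coefficients: <v, e_1> = -8/sqrt(5), <v, e_2> = -3/sqrt(70).
Square and sum: Σ |<v, e_j>|^2 = 181/14.
Compute ||v||^2 = v·v = 13.
Deficit = 13 − 181/14 = 1/14 ≥ 0, confirming Bessel's inequality. (The deficit equals ||v − Σ <v,e_j> e_j||^2, the squared distance from v to span{e_j}.)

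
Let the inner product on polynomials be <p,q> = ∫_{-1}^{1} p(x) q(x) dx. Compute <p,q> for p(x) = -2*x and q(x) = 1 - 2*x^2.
<p,q> = 0

Expand the product: p(x)·q(x) = 4*x^3 - 2*x.
∫_{-1}^{1} of each monomial x^k gives [2/(k+1) if k even, 0 if k odd]. Integrating term-by-term (or equivalently evaluating the antiderivative F(x) = x^4 - x^2 at the endpoints):
  F(1) − F(−1) = 0 − (0) = 0.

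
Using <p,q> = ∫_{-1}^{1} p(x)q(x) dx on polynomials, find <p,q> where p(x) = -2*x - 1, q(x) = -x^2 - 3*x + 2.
<p,q> = 2/3

Expand the product: p(x)·q(x) = 2*x^3 + 7*x^2 - x - 2.
∫_{-1}^{1} of each monomial x^k gives [2/(k+1) if k even, 0 if k odd]. Integrating term-by-term (or equivalently evaluating the antiderivative F(x) = x^4/2 + 7*x^3/3 - x^2/2 - 2*x at the endpoints):
  F(1) − F(−1) = 1/3 − (-1/3) = 2/3.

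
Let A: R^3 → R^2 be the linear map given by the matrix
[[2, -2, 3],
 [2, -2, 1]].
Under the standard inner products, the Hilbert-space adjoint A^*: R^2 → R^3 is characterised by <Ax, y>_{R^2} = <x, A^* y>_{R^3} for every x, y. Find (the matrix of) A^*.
A^* = A^T =
[[2, 2],
 [-2, -2],
 [3, 1]]

For real matrices with standard dot products, the defining identity <Ax, y> = <x, A^* y> gives (Ax)^T y = x^T (A^*) y, i.e. x^T A^T y = x^T (A^*) y. Since this holds for all x, y, we must have A^* = A^T. Therefore
A^* =
[[2, 2],
 [-2, -2],
 [3, 1]].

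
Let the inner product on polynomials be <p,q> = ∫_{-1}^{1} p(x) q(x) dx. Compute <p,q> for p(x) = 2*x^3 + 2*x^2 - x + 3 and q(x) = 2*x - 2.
<p,q> = -72/5

Expand the product: p(x)·q(x) = 4*x^4 - 6*x^2 + 8*x - 6.
∫_{-1}^{1} of each monomial x^k gives [2/(k+1) if k even, 0 if k odd]. Integrating term-by-term (or equivalently evaluating the antiderivative F(x) = 4*x^5/5 - 2*x^3 + 4*x^2 - 6*x at the endpoints):
  F(1) − F(−1) = -16/5 − (56/5) = -72/5.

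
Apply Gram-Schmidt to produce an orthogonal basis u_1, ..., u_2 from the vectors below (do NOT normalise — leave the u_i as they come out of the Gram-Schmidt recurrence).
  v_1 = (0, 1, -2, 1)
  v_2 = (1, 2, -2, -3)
Orthogonal basis:
  u_1 = (0, 1, -2, 1)
  u_2 = (1, 3/2, -1, -7/2)

Apply the Gram-Schmidt recurrence
  u_1 = v_1
  u_i = v_i − Σ_{j<i} ((v_i · u_j) / (u_j · u_j)) · u_j.

Step by step this gives:
  u_1 = (0, 1, -2, 1)
  u_2 = (1, 3/2, -1, -7/2)

Orthogonality check:
  u_2 · u_1 = 0 (should be 0)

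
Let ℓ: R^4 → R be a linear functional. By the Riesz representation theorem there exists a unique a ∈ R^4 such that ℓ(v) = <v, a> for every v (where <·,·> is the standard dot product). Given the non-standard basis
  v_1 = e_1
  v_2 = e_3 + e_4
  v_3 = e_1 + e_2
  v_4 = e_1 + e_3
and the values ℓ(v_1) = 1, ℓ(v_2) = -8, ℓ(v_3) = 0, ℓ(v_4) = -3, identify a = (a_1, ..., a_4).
a = (1, -1, -4, -4)

Write a = (a_1, ..., a_4) in the standard basis. For each basis vector v_i, ℓ(v_i) = <v_i, a> is a linear equation in the a_j's. Collect the n equations into a matrix system V a = ℓ, where row i of V is v_i (expressed in the standard basis). Since V is invertible (lower-triangular with 1s on the diagonal, up to permutation), solve by back-substitution:
  V =
[[1, 0, 0, 0],
 [0, 0, 1, 1],
 [1, 1, 0, 0],
 [1, 0, 1, 0]]
  V a = (1, -8, 0, -3)
Solving gives a = (1, -1, -4, -4).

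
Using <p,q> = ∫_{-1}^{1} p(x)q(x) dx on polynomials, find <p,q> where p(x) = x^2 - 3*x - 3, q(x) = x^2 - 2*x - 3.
<p,q> = 92/5

Expand the product: p(x)·q(x) = x^4 - 5*x^3 + 15*x + 9.
∫_{-1}^{1} of each monomial x^k gives [2/(k+1) if k even, 0 if k odd]. Integrating term-by-term (or equivalently evaluating the antiderivative F(x) = x^5/5 - 5*x^4/4 + 15*x^2/2 + 9*x at the endpoints):
  F(1) − F(−1) = 309/20 − (-59/20) = 92/5.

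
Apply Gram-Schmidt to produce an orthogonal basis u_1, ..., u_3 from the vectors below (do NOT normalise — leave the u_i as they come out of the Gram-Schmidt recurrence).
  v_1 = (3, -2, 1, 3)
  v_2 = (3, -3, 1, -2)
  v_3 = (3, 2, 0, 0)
Orthogonal basis:
  u_1 = (3, -2, 1, 3)
  u_2 = (39/23, -49/23, 13/23, -76/23)
  u_3 = (25/11, 1085/429, -8/33, -217/429)

Apply the Gram-Schmidt recurrence
  u_1 = v_1
  u_i = v_i − Σ_{j<i} ((v_i · u_j) / (u_j · u_j)) · u_j.

Step by step this gives:
  u_1 = (3, -2, 1, 3)
  u_2 = (39/23, -49/23, 13/23, -76/23)
  u_3 = (25/11, 1085/429, -8/33, -217/429)

Orthogonality check:
  u_2 · u_1 = 0 (should be 0)
  u_3 · u_1 = 0 (should be 0)
  u_3 · u_2 = 0 (should be 0)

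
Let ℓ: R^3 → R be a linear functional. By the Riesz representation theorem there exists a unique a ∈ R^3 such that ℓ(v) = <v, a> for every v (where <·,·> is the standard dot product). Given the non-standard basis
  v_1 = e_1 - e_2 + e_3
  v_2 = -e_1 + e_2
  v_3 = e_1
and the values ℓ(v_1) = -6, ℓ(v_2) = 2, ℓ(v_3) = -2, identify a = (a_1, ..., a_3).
a = (-2, 0, -4)

Write a = (a_1, ..., a_3) in the standard basis. For each basis vector v_i, ℓ(v_i) = <v_i, a> is a linear equation in the a_j's. Collect the n equations into a matrix system V a = ℓ, where row i of V is v_i (expressed in the standard basis). Since V is invertible (lower-triangular with 1s on the diagonal, up to permutation), solve by back-substitution:
  V =
[[1, -1, 1],
 [-1, 1, 0],
 [1, 0, 0]]
  V a = (-6, 2, -2)
Solving gives a = (-2, 0, -4).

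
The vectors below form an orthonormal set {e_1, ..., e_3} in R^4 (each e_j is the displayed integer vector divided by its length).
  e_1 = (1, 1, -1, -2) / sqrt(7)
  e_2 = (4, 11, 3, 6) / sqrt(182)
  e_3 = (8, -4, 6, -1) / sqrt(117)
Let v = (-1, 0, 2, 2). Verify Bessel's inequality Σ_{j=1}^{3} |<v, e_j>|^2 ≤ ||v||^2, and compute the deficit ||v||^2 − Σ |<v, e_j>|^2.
Σ |<v, e_j>|^2 = 73/9; ||v||^2 = 9; deficit = 8/9

Write each e_j = u_j / sqrt(<u_j, u_j>) where u_j is the displayed integer vector. Then <v, e_j> = <v, u_j> / sqrt(<u_j, u_j>), so |<v, e_j>|^2 = <v, u_j>^2 / <u_j, u_j>.
Coefficients: <v, e_1> = -7/sqrt(7), <v, e_2> = 14/sqrt(182), <v, e_3> = 2/sqrt(117).
Square and sum: Σ |<v, e_j>|^2 = 73/9.
Compute ||v||^2 = v·v = 9.
Deficit = 9 − 73/9 = 8/9 ≥ 0, confirming Bessel's inequality. (The deficit equals ||v − Σ <v,e_j> e_j||^2, the squared distance from v to span{e_j}.)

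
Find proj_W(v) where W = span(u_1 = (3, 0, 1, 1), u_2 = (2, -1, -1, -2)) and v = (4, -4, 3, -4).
proj_W(v) = (485/101, -154/101, -95/101, -249/101)

Set up U = [u_1 | ... | u_2] ∈ R^(4×2). The projector onto W = col(U) is P = U (U^T U)^(-1) U^T.
Compute U^T U =
  [11, 3]
  [3, 10],
and U^T v = (11, 17).
Solve U^T U · c = U^T v for the coefficients: c = (59/101, 154/101). The projection is proj_W(v) = U c.
Check: (v - proj_W(v)) · u_1 = 0  (should be 0).
Check: (v - proj_W(v)) · u_2 = 0  (should be 0).
Result: proj_W(v) = (485/101, -154/101, -95/101, -249/101).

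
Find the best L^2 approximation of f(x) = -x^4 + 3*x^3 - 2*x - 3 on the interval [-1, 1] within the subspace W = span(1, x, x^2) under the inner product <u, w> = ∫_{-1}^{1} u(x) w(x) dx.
g(x) = -6*x^2/7 - x/5 - 102/35

The best approximation g ∈ W is the orthogonal projection of f onto W. Writing g = a_0 + a_1 x + a_2 x^2, the coefficients solve the normal equations G · a = b where
  G_{ij} = <φ_i, φ_j> and b_i = <f, φ_i>, with φ_0 = 1, φ_1 = x, φ_2 = x^2.
G =
  [2, 0, 2/3]
  [0, 2/3, 0]
  [2/3, 0, 2/5],
b = (-32/5, -2/15, -16/7).
Solving gives a_0 = -102/35, a_1 = -1/5, a_2 = -6/7, so
  g(x) = -6*x^2/7 - x/5 - 102/35.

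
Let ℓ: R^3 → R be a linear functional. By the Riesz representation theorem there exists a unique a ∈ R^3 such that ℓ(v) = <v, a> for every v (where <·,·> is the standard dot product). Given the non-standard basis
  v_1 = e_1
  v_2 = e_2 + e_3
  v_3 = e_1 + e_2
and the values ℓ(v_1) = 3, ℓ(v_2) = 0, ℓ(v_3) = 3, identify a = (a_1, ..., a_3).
a = (3, 0, 0)

Write a = (a_1, ..., a_3) in the standard basis. For each basis vector v_i, ℓ(v_i) = <v_i, a> is a linear equation in the a_j's. Collect the n equations into a matrix system V a = ℓ, where row i of V is v_i (expressed in the standard basis). Since V is invertible (lower-triangular with 1s on the diagonal, up to permutation), solve by back-substitution:
  V =
[[1, 0, 0],
 [0, 1, 1],
 [1, 1, 0]]
  V a = (3, 0, 3)
Solving gives a = (3, 0, 0).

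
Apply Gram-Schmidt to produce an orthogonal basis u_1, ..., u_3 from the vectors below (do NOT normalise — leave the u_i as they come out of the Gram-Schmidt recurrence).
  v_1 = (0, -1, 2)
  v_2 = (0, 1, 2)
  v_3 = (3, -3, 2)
Orthogonal basis:
  u_1 = (0, -1, 2)
  u_2 = (0, 8/5, 4/5)
  u_3 = (3, 0, 0)

Apply the Gram-Schmidt recurrence
  u_1 = v_1
  u_i = v_i − Σ_{j<i} ((v_i · u_j) / (u_j · u_j)) · u_j.

Step by step this gives:
  u_1 = (0, -1, 2)
  u_2 = (0, 8/5, 4/5)
  u_3 = (3, 0, 0)

Orthogonality check:
  u_2 · u_1 = 0 (should be 0)
  u_3 · u_1 = 0 (should be 0)
  u_3 · u_2 = 0 (should be 0)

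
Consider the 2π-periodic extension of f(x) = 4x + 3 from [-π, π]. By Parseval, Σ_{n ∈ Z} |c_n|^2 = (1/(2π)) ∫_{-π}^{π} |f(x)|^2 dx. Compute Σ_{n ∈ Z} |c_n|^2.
Σ |c_n|^2 = 16π^2/3 + 9

Expand and integrate term by term over [-π, π]:
  ∫ (4x)^2 dx = 16·(2π^3/3); ∫ 2·4·(3)·x dx = 0 (odd integrand); ∫ 3^2 dx = 9·2π.
So (1/(2π)) ∫_{-π}^{π} (4x + 3)^2 dx = 16π^2/3 + 9 = 16π^2/3 + 9.
Parseval ⇒ Σ |c_n|^2 = 16π^2/3 + 9.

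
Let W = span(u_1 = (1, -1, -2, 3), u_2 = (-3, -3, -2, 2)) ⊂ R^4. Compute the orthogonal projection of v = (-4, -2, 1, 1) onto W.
proj_W(v) = (-523/145, -317/145, -74/145, -1/5)

Set up U = [u_1 | ... | u_2] ∈ R^(4×2). The projector onto W = col(U) is P = U (U^T U)^(-1) U^T.
Compute U^T U =
  [15, 10]
  [10, 26],
and U^T v = (-1, 18).
Solve U^T U · c = U^T v for the coefficients: c = (-103/145, 28/29). The projection is proj_W(v) = U c.
Check: (v - proj_W(v)) · u_1 = 0  (should be 0).
Check: (v - proj_W(v)) · u_2 = 0  (should be 0).
Result: proj_W(v) = (-523/145, -317/145, -74/145, -1/5).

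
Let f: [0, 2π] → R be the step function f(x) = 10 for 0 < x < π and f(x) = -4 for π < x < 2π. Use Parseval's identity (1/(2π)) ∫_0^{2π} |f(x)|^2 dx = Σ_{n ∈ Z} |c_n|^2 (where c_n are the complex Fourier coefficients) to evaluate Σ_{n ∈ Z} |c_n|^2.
Σ |c_n|^2 = 58

Parseval equates the L^2 energy of f (normalised by 1/(2π)) with the ℓ^2 sum of its Fourier coefficients: (1/(2π)) ∫_0^{2π} |f|^2 = Σ |c_n|^2.
Compute the left side: (1/(2π)) [∫_0^π 10^2 dx + ∫_π^{2π} (-4)^2 dx] = (1/(2π)) · (100π + 16π) = (100 + 16)/2 = 58.
So Σ_{n ∈ Z} |c_n|^2 = 58.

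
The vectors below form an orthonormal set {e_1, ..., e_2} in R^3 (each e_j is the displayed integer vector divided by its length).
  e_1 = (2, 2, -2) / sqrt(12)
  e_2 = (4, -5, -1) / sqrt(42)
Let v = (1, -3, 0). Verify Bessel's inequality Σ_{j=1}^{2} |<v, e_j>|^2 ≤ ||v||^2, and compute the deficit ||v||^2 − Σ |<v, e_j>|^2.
Σ |<v, e_j>|^2 = 139/14; ||v||^2 = 10; deficit = 1/14

Write each e_j = u_j / sqrt(<u_j, u_j>) where u_j is the displayed integer vector. Then <v, e_j> = <v, u_j> / sqrt(<u_j, u_j>), so |<v, e_j>|^2 = <v, u_j>^2 / <u_j, u_j>.
Coefficients: <v, e_1> = -4/sqrt(12), <v, e_2> = 19/sqrt(42).
Square and sum: Σ |<v, e_j>|^2 = 139/14.
Compute ||v||^2 = v·v = 10.
Deficit = 10 − 139/14 = 1/14 ≥ 0, confirming Bessel's inequality. (The deficit equals ||v − Σ <v,e_j> e_j||^2, the squared distance from v to span{e_j}.)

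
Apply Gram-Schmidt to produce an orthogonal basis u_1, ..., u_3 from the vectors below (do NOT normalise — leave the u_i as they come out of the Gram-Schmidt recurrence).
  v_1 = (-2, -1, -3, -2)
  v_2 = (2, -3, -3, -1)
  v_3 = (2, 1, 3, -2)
Orthogonal basis:
  u_1 = (-2, -1, -3, -2)
  u_2 = (28/9, -22/9, -4/3, 1/9)
  u_3 = (152/157, 60/157, 204/157, -488/157)

Apply the Gram-Schmidt recurrence
  u_1 = v_1
  u_i = v_i − Σ_{j<i} ((v_i · u_j) / (u_j · u_j)) · u_j.

Step by step this gives:
  u_1 = (-2, -1, -3, -2)
  u_2 = (28/9, -22/9, -4/3, 1/9)
  u_3 = (152/157, 60/157, 204/157, -488/157)

Orthogonality check:
  u_2 · u_1 = 0 (should be 0)
  u_3 · u_1 = 0 (should be 0)
  u_3 · u_2 = 0 (should be 0)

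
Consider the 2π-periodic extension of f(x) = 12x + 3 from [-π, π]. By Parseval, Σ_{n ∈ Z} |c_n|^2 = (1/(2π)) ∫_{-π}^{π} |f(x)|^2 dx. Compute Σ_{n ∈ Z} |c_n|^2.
Σ |c_n|^2 = 48π^2 + 9

Expand and integrate term by term over [-π, π]:
  ∫ (12x)^2 dx = 144·(2π^3/3); ∫ 2·12·(3)·x dx = 0 (odd integrand); ∫ 3^2 dx = 9·2π.
So (1/(2π)) ∫_{-π}^{π} (12x + 3)^2 dx = 144π^2/3 + 9 = 48π^2 + 9.
Parseval ⇒ Σ |c_n|^2 = 48π^2 + 9.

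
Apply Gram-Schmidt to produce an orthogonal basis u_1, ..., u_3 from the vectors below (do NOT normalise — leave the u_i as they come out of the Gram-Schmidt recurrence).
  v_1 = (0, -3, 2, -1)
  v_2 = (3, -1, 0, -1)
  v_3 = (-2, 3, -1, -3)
Orthogonal basis:
  u_1 = (0, -3, 2, -1)
  u_2 = (3, -1/7, -4/7, -5/7)
  u_3 = (-20/23, 85/69, -5/69, -265/69)

Apply the Gram-Schmidt recurrence
  u_1 = v_1
  u_i = v_i − Σ_{j<i} ((v_i · u_j) / (u_j · u_j)) · u_j.

Step by step this gives:
  u_1 = (0, -3, 2, -1)
  u_2 = (3, -1/7, -4/7, -5/7)
  u_3 = (-20/23, 85/69, -5/69, -265/69)

Orthogonality check:
  u_2 · u_1 = 0 (should be 0)
  u_3 · u_1 = 0 (should be 0)
  u_3 · u_2 = 0 (should be 0)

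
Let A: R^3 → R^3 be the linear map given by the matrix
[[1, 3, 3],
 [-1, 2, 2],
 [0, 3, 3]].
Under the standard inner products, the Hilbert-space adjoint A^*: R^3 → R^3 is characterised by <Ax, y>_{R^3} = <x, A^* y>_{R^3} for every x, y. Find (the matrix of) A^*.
A^* = A^T =
[[1, -1, 0],
 [3, 2, 3],
 [3, 2, 3]]

For real matrices with standard dot products, the defining identity <Ax, y> = <x, A^* y> gives (Ax)^T y = x^T (A^*) y, i.e. x^T A^T y = x^T (A^*) y. Since this holds for all x, y, we must have A^* = A^T. Therefore
A^* =
[[1, -1, 0],
 [3, 2, 3],
 [3, 2, 3]].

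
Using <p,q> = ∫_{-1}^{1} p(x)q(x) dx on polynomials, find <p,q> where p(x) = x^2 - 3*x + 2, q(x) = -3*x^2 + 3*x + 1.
<p,q> = -98/15

Expand the product: p(x)·q(x) = -3*x^4 + 12*x^3 - 14*x^2 + 3*x + 2.
∫_{-1}^{1} of each monomial x^k gives [2/(k+1) if k even, 0 if k odd]. Integrating term-by-term (or equivalently evaluating the antiderivative F(x) = -3*x^5/5 + 3*x^4 - 14*x^3/3 + 3*x^2/2 + 2*x at the endpoints):
  F(1) − F(−1) = 37/30 − (233/30) = -98/15.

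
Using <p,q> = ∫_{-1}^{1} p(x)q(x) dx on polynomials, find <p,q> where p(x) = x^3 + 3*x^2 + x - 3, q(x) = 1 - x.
<p,q> = -76/15

Expand the product: p(x)·q(x) = -x^4 - 2*x^3 + 2*x^2 + 4*x - 3.
∫_{-1}^{1} of each monomial x^k gives [2/(k+1) if k even, 0 if k odd]. Integrating term-by-term (or equivalently evaluating the antiderivative F(x) = -x^5/5 - x^4/2 + 2*x^3/3 + 2*x^2 - 3*x at the endpoints):
  F(1) − F(−1) = -31/30 − (121/30) = -76/15.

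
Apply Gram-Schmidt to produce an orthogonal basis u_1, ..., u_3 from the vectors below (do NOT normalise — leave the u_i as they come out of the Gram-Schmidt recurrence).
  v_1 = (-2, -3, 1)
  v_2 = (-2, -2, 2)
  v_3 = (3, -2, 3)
Orthogonal basis:
  u_1 = (-2, -3, 1)
  u_2 = (-2/7, 4/7, 8/7)
  u_3 = (11/3, -11/6, 11/6)

Apply the Gram-Schmidt recurrence
  u_1 = v_1
  u_i = v_i − Σ_{j<i} ((v_i · u_j) / (u_j · u_j)) · u_j.

Step by step this gives:
  u_1 = (-2, -3, 1)
  u_2 = (-2/7, 4/7, 8/7)
  u_3 = (11/3, -11/6, 11/6)

Orthogonality check:
  u_2 · u_1 = 0 (should be 0)
  u_3 · u_1 = 0 (should be 0)
  u_3 · u_2 = 0 (should be 0)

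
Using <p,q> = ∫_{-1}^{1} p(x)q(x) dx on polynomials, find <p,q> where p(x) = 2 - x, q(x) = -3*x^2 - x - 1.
<p,q> = -22/3

Expand the product: p(x)·q(x) = 3*x^3 - 5*x^2 - x - 2.
∫_{-1}^{1} of each monomial x^k gives [2/(k+1) if k even, 0 if k odd]. Integrating term-by-term (or equivalently evaluating the antiderivative F(x) = 3*x^4/4 - 5*x^3/3 - x^2/2 - 2*x at the endpoints):
  F(1) − F(−1) = -41/12 − (47/12) = -22/3.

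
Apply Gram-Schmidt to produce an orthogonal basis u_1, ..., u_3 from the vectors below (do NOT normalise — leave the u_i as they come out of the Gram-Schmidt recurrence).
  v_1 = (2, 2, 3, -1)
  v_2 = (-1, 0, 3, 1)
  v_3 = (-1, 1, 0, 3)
Orthogonal basis:
  u_1 = (2, 2, 3, -1)
  u_2 = (-5/3, -2/3, 2, 4/3)
  u_3 = (7/27, 46/27, -11/18, 113/54)

Apply the Gram-Schmidt recurrence
  u_1 = v_1
  u_i = v_i − Σ_{j<i} ((v_i · u_j) / (u_j · u_j)) · u_j.

Step by step this gives:
  u_1 = (2, 2, 3, -1)
  u_2 = (-5/3, -2/3, 2, 4/3)
  u_3 = (7/27, 46/27, -11/18, 113/54)

Orthogonality check:
  u_2 · u_1 = 0 (should be 0)
  u_3 · u_1 = 0 (should be 0)
  u_3 · u_2 = 0 (should be 0)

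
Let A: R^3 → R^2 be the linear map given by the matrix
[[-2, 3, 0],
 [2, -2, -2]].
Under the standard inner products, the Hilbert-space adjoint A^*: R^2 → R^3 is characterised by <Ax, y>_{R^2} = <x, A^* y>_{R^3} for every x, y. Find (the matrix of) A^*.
A^* = A^T =
[[-2, 2],
 [3, -2],
 [0, -2]]

For real matrices with standard dot products, the defining identity <Ax, y> = <x, A^* y> gives (Ax)^T y = x^T (A^*) y, i.e. x^T A^T y = x^T (A^*) y. Since this holds for all x, y, we must have A^* = A^T. Therefore
A^* =
[[-2, 2],
 [3, -2],
 [0, -2]].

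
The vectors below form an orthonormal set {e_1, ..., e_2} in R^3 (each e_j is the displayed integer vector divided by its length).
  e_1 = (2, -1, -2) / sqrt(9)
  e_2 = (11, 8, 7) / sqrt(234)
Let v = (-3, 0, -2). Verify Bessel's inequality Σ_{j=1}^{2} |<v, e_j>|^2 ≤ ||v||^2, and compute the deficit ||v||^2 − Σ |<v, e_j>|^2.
Σ |<v, e_j>|^2 = 257/26; ||v||^2 = 13; deficit = 81/26

Write each e_j = u_j / sqrt(<u_j, u_j>) where u_j is the displayed integer vector. Then <v, e_j> = <v, u_j> / sqrt(<u_j, u_j>), so |<v, e_j>|^2 = <v, u_j>^2 / <u_j, u_j>.
Coefficients: <v, e_1> = -2/sqrt(9), <v, e_2> = -47/sqrt(234).
Square and sum: Σ |<v, e_j>|^2 = 257/26.
Compute ||v||^2 = v·v = 13.
Deficit = 13 − 257/26 = 81/26 ≥ 0, confirming Bessel's inequality. (The deficit equals ||v − Σ <v,e_j> e_j||^2, the squared distance from v to span{e_j}.)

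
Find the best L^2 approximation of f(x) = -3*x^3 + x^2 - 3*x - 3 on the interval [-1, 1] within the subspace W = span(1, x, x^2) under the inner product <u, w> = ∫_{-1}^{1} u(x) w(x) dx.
g(x) = x^2 - 24*x/5 - 3

The best approximation g ∈ W is the orthogonal projection of f onto W. Writing g = a_0 + a_1 x + a_2 x^2, the coefficients solve the normal equations G · a = b where
  G_{ij} = <φ_i, φ_j> and b_i = <f, φ_i>, with φ_0 = 1, φ_1 = x, φ_2 = x^2.
G =
  [2, 0, 2/3]
  [0, 2/3, 0]
  [2/3, 0, 2/5],
b = (-16/3, -16/5, -8/5).
Solving gives a_0 = -3, a_1 = -24/5, a_2 = 1, so
  g(x) = x^2 - 24*x/5 - 3.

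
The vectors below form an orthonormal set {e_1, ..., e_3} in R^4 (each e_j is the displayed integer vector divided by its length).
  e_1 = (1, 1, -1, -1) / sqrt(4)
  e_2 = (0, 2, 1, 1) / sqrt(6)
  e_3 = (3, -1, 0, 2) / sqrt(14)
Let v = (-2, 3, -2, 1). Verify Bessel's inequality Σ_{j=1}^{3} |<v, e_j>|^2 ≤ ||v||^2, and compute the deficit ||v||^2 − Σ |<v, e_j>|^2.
Σ |<v, e_j>|^2 = 26/3; ||v||^2 = 18; deficit = 28/3

Write each e_j = u_j / sqrt(<u_j, u_j>) where u_j is the displayed integer vector. Then <v, e_j> = <v, u_j> / sqrt(<u_j, u_j>), so |<v, e_j>|^2 = <v, u_j>^2 / <u_j, u_j>.
Coefficients: <v, e_1> = 2/sqrt(4), <v, e_2> = 5/sqrt(6), <v, e_3> = -7/sqrt(14).
Square and sum: Σ |<v, e_j>|^2 = 26/3.
Compute ||v||^2 = v·v = 18.
Deficit = 18 − 26/3 = 28/3 ≥ 0, confirming Bessel's inequality. (The deficit equals ||v − Σ <v,e_j> e_j||^2, the squared distance from v to span{e_j}.)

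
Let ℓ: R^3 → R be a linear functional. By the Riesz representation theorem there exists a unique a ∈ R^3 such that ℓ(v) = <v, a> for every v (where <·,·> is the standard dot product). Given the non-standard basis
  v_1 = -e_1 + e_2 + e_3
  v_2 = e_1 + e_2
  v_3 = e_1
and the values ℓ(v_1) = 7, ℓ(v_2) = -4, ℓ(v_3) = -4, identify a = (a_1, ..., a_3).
a = (-4, 0, 3)

Write a = (a_1, ..., a_3) in the standard basis. For each basis vector v_i, ℓ(v_i) = <v_i, a> is a linear equation in the a_j's. Collect the n equations into a matrix system V a = ℓ, where row i of V is v_i (expressed in the standard basis). Since V is invertible (lower-triangular with 1s on the diagonal, up to permutation), solve by back-substitution:
  V =
[[-1, 1, 1],
 [1, 1, 0],
 [1, 0, 0]]
  V a = (7, -4, -4)
Solving gives a = (-4, 0, 3).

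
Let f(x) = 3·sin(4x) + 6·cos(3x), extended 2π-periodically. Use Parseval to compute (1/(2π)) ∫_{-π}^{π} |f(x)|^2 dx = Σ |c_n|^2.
Σ |c_n|^2 = 45/2

Expand |f|^2 and use orthogonality of {sin(nx), cos(mx)} on [-π, π]:
  ∫_{-π}^{π} sin(nx)^2 dx = π, ∫ cos(mx)^2 dx = π, and cross terms integrate to 0.
So ∫_{-π}^{π} f(x)^2 dx = 3^2 · π + 6^2 · π = (9 + 36)π.
Divide by 2π: (9 + 36)/2 = 45/2.
By Parseval, this equals Σ |c_n|^2.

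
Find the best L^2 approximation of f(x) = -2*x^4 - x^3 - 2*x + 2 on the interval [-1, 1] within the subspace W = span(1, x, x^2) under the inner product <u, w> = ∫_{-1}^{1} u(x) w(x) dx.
g(x) = -12*x^2/7 - 13*x/5 + 76/35

The best approximation g ∈ W is the orthogonal projection of f onto W. Writing g = a_0 + a_1 x + a_2 x^2, the coefficients solve the normal equations G · a = b where
  G_{ij} = <φ_i, φ_j> and b_i = <f, φ_i>, with φ_0 = 1, φ_1 = x, φ_2 = x^2.
G =
  [2, 0, 2/3]
  [0, 2/3, 0]
  [2/3, 0, 2/5],
b = (16/5, -26/15, 16/21).
Solving gives a_0 = 76/35, a_1 = -13/5, a_2 = -12/7, so
  g(x) = -12*x^2/7 - 13*x/5 + 76/35.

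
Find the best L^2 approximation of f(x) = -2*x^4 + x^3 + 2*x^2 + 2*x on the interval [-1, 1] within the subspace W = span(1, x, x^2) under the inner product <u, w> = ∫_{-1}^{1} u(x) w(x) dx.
g(x) = 2*x^2/7 + 13*x/5 + 6/35

The best approximation g ∈ W is the orthogonal projection of f onto W. Writing g = a_0 + a_1 x + a_2 x^2, the coefficients solve the normal equations G · a = b where
  G_{ij} = <φ_i, φ_j> and b_i = <f, φ_i>, with φ_0 = 1, φ_1 = x, φ_2 = x^2.
G =
  [2, 0, 2/3]
  [0, 2/3, 0]
  [2/3, 0, 2/5],
b = (8/15, 26/15, 8/35).
Solving gives a_0 = 6/35, a_1 = 13/5, a_2 = 2/7, so
  g(x) = 2*x^2/7 + 13*x/5 + 6/35.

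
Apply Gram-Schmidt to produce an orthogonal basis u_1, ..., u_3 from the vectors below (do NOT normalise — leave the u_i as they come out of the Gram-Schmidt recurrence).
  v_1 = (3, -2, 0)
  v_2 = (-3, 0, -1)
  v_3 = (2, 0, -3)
Orthogonal basis:
  u_1 = (3, -2, 0)
  u_2 = (-12/13, -18/13, -1)
  u_3 = (44/49, 66/49, -132/49)

Apply the Gram-Schmidt recurrence
  u_1 = v_1
  u_i = v_i − Σ_{j<i} ((v_i · u_j) / (u_j · u_j)) · u_j.

Step by step this gives:
  u_1 = (3, -2, 0)
  u_2 = (-12/13, -18/13, -1)
  u_3 = (44/49, 66/49, -132/49)

Orthogonality check:
  u_2 · u_1 = 0 (should be 0)
  u_3 · u_1 = 0 (should be 0)
  u_3 · u_2 = 0 (should be 0)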